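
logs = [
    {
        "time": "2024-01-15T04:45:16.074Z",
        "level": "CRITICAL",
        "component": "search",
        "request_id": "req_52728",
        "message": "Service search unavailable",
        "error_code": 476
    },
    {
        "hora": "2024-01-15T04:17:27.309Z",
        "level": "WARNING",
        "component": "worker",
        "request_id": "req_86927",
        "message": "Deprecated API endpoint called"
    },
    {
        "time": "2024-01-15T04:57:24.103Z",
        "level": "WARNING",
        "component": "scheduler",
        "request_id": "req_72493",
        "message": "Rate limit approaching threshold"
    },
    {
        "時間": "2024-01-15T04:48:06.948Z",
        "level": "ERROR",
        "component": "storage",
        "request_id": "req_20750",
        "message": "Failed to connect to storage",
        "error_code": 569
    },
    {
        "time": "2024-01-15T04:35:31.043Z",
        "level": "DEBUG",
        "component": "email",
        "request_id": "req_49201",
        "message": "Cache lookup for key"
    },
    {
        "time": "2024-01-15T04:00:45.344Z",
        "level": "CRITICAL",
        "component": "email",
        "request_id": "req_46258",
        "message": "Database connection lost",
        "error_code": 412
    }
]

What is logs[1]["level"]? "WARNING"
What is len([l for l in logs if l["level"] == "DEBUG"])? 1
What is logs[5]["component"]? "email"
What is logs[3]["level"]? "ERROR"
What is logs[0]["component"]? "search"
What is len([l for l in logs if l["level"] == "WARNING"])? 2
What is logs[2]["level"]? "WARNING"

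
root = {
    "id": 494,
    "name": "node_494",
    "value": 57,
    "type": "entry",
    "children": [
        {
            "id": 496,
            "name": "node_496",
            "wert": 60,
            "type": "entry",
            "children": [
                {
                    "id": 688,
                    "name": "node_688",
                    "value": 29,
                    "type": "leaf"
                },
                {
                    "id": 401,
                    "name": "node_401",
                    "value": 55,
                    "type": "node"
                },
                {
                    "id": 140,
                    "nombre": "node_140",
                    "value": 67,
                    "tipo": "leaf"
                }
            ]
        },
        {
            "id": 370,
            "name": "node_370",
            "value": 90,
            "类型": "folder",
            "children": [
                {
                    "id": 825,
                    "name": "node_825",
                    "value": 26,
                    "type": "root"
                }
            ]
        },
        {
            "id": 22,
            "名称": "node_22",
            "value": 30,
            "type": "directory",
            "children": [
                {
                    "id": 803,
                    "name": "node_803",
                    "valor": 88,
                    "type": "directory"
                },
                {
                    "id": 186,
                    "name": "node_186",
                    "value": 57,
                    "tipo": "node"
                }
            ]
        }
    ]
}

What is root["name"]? "node_494"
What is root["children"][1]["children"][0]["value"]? 26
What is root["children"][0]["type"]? "entry"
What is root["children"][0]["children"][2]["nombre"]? "node_140"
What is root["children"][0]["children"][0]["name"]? "node_688"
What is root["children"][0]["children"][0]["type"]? "leaf"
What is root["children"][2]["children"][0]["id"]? 803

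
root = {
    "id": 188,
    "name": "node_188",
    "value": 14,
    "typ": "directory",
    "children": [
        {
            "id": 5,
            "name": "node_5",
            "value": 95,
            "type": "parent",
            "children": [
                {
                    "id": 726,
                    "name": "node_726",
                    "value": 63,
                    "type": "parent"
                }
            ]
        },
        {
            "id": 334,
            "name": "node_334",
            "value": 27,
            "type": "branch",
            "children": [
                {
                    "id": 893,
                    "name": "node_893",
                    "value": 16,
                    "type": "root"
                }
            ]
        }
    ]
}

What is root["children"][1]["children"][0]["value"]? 16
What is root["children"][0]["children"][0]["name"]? "node_726"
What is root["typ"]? "directory"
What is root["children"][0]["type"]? "parent"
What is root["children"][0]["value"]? 95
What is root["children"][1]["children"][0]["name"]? "node_893"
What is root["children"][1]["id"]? 334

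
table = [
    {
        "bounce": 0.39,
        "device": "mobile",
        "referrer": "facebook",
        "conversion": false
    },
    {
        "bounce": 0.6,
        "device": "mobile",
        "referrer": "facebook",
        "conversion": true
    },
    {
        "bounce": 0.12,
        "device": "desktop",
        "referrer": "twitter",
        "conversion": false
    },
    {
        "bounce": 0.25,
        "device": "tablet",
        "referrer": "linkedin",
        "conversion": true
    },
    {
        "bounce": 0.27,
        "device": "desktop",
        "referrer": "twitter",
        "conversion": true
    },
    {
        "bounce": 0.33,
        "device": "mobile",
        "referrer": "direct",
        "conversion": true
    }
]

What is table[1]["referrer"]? "facebook"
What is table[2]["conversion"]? False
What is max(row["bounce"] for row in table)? 0.6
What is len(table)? 6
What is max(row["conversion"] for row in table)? True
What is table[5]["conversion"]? True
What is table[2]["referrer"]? "twitter"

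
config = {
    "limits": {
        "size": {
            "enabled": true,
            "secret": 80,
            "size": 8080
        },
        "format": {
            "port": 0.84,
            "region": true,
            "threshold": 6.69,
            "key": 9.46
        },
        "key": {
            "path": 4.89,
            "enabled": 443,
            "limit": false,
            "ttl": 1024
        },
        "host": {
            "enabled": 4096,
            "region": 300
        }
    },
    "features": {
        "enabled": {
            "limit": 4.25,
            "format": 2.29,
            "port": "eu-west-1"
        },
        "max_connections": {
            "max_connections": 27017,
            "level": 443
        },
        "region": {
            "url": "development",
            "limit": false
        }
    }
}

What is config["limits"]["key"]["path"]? 4.89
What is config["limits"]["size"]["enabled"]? True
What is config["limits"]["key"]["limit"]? False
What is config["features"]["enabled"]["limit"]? 4.25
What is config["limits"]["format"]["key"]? 9.46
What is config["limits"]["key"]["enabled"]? 443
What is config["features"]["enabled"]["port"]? "eu-west-1"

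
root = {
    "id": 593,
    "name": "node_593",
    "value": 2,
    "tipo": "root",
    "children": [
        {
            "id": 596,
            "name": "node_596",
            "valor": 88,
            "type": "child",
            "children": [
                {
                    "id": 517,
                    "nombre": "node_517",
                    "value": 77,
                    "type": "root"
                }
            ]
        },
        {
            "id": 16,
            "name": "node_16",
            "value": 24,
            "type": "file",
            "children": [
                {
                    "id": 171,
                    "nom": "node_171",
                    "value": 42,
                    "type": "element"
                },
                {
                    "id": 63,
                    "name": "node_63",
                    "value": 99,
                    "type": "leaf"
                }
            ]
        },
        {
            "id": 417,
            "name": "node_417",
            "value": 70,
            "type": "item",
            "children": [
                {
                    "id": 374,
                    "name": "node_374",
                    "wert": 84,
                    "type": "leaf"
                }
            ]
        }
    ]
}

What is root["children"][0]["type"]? "child"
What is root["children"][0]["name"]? "node_596"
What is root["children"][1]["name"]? "node_16"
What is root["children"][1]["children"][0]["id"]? 171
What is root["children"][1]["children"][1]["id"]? 63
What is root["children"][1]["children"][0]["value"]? 42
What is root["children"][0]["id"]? 596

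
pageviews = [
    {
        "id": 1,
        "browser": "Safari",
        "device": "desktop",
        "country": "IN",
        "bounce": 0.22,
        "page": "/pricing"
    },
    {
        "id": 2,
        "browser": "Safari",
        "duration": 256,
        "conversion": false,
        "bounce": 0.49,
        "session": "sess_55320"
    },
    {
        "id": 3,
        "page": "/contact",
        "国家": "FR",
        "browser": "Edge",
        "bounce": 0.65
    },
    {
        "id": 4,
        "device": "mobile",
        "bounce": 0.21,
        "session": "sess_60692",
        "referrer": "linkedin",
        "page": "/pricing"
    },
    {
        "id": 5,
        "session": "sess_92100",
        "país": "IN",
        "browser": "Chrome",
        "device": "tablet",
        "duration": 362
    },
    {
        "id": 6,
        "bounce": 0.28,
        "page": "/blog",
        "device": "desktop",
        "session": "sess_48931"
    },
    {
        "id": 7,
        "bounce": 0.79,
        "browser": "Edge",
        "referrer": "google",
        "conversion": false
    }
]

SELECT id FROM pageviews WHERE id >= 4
[4, 5, 6, 7]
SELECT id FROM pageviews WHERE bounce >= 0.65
[3, 7]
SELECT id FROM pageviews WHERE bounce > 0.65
[7]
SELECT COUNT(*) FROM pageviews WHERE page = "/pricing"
2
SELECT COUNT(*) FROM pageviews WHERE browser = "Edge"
2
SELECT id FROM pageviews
[1, 2, 3, 4, 5, 6, 7]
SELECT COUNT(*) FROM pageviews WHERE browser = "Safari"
2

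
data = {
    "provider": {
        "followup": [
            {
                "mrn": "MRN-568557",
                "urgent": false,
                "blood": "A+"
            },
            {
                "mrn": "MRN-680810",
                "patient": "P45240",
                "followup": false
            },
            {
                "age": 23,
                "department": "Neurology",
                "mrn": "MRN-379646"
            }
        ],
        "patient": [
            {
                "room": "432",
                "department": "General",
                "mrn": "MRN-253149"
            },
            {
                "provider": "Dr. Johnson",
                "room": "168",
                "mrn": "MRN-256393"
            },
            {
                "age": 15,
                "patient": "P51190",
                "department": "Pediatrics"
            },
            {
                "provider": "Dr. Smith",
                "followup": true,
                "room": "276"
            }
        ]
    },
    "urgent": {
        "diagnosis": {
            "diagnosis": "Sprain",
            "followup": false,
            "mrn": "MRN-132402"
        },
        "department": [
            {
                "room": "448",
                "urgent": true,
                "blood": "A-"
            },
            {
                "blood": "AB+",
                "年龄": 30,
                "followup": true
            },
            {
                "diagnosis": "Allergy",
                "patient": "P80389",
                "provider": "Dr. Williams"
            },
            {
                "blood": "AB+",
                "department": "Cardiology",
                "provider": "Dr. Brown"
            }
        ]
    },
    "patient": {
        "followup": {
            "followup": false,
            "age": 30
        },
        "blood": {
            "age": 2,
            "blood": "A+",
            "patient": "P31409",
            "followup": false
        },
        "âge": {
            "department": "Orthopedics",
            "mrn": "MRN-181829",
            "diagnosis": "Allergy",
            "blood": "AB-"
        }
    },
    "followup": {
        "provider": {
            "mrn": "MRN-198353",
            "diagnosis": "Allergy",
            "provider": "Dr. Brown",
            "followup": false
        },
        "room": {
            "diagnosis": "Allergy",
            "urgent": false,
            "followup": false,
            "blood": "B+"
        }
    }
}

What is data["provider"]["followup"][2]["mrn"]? "MRN-379646"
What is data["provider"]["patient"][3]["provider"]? "Dr. Smith"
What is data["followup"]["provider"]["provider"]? "Dr. Brown"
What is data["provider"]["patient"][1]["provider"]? "Dr. Johnson"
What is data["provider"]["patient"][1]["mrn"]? "MRN-256393"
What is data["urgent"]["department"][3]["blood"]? "AB+"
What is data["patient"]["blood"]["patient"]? "P31409"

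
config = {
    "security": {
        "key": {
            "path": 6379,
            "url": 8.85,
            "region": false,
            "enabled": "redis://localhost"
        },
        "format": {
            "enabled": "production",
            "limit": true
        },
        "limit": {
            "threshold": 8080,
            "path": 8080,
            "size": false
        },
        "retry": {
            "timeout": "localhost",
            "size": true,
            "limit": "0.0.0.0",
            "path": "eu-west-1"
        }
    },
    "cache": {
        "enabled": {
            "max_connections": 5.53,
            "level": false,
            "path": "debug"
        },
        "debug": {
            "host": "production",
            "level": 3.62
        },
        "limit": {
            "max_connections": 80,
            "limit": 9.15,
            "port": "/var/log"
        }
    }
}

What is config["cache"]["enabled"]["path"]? "debug"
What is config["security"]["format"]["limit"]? True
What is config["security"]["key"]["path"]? 6379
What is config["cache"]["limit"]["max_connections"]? 80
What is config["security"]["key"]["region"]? False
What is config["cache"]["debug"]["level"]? 3.62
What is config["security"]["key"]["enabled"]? "redis://localhost"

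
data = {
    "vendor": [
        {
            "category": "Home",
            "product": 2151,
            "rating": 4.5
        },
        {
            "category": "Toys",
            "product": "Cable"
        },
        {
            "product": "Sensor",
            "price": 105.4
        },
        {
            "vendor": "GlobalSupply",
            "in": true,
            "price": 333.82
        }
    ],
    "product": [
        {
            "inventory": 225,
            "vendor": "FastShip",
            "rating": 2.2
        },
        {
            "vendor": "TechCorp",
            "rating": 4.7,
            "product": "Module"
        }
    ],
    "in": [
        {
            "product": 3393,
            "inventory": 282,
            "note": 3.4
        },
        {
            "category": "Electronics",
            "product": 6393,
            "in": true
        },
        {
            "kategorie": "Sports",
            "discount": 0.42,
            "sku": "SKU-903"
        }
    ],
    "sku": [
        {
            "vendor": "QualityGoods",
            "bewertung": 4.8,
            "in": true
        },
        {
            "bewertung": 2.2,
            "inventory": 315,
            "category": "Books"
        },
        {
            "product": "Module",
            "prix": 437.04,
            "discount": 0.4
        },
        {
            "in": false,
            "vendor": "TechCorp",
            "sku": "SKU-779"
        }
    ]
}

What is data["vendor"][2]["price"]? 105.4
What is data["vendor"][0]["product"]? 2151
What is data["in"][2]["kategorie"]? "Sports"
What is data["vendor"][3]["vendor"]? "GlobalSupply"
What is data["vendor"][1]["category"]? "Toys"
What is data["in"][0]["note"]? 3.4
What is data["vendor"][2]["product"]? "Sensor"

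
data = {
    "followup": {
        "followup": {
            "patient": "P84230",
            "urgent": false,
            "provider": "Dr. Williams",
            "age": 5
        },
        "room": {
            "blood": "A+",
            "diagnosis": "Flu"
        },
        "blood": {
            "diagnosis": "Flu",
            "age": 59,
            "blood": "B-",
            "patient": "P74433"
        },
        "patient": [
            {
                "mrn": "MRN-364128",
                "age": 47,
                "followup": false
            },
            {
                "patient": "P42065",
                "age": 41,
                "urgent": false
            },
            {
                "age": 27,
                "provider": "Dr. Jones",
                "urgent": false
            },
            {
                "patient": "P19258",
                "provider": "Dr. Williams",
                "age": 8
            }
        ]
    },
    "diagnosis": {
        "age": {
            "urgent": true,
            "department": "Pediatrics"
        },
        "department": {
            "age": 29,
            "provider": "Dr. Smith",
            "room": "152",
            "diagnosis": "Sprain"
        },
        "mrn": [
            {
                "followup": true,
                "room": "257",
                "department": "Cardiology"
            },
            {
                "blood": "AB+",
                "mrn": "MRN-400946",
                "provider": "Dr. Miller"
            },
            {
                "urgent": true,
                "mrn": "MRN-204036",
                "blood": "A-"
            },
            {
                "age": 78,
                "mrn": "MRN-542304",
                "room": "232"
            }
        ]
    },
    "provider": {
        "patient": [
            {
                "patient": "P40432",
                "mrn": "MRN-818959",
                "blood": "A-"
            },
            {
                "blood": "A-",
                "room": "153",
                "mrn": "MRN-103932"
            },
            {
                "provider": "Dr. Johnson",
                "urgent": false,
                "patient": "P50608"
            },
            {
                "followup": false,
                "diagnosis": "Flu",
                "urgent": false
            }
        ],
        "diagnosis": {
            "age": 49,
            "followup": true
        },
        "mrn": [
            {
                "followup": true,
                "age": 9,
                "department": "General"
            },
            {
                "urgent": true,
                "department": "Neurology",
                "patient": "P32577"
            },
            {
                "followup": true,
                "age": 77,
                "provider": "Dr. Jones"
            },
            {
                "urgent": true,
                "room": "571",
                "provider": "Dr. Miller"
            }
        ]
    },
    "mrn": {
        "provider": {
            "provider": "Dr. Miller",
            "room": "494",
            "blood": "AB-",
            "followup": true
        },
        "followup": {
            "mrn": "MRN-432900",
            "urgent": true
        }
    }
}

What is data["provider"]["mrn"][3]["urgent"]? True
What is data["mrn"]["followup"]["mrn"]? "MRN-432900"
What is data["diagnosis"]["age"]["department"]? "Pediatrics"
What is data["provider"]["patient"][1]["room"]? "153"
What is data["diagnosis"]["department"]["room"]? "152"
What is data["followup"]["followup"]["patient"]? "P84230"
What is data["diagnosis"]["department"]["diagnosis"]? "Sprain"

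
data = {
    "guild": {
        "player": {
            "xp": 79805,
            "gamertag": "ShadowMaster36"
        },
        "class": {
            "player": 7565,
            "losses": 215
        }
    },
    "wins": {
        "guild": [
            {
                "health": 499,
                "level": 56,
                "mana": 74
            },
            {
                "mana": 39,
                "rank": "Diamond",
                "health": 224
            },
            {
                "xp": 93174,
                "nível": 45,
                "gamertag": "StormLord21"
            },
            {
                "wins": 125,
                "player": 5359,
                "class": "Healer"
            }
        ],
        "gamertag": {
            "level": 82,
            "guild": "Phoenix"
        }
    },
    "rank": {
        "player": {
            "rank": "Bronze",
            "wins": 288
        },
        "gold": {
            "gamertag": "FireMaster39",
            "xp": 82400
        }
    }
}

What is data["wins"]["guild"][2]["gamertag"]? "StormLord21"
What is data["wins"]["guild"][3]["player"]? 5359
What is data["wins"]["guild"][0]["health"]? 499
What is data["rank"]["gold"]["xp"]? 82400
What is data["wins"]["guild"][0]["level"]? 56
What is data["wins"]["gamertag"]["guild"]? "Phoenix"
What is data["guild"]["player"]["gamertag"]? "ShadowMaster36"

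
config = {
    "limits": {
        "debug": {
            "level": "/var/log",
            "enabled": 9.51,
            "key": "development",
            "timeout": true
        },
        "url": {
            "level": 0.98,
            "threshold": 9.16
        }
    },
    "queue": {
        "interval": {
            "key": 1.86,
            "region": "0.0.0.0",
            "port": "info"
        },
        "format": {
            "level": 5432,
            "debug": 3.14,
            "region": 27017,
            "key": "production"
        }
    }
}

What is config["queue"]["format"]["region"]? 27017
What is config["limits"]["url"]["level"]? 0.98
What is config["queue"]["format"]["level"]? 5432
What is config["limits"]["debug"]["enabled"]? 9.51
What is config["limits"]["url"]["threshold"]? 9.16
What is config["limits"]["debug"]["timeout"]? True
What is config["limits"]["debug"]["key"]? "development"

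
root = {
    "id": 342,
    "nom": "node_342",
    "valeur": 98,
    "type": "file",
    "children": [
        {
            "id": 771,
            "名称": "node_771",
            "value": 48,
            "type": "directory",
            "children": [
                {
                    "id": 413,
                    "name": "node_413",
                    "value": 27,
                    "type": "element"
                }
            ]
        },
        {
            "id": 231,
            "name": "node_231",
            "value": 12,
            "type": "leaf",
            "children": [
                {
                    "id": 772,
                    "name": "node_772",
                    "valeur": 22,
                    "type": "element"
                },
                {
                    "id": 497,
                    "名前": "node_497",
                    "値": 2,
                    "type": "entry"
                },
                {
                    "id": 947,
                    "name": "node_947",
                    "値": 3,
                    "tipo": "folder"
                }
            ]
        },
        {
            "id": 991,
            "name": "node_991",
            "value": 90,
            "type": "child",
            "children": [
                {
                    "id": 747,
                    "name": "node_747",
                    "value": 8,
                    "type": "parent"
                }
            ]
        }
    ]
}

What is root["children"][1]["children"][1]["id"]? 497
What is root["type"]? "file"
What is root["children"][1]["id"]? 231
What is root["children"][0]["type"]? "directory"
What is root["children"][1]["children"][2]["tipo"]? "folder"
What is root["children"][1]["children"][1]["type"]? "entry"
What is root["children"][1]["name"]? "node_231"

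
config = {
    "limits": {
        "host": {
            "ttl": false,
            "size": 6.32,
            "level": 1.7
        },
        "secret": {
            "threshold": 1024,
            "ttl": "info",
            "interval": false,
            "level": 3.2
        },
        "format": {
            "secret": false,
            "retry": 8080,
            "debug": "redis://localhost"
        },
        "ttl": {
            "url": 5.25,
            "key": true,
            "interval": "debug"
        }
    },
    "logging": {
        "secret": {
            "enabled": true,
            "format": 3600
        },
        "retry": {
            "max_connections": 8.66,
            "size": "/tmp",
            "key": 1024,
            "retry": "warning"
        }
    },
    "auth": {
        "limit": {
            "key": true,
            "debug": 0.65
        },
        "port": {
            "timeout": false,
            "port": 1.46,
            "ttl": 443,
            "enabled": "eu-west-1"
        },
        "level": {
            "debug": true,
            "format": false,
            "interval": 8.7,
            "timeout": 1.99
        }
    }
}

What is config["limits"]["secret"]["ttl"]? "info"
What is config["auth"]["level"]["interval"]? 8.7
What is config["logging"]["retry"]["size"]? "/tmp"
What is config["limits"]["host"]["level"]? 1.7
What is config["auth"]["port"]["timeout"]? False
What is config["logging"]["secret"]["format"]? 3600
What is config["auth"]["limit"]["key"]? True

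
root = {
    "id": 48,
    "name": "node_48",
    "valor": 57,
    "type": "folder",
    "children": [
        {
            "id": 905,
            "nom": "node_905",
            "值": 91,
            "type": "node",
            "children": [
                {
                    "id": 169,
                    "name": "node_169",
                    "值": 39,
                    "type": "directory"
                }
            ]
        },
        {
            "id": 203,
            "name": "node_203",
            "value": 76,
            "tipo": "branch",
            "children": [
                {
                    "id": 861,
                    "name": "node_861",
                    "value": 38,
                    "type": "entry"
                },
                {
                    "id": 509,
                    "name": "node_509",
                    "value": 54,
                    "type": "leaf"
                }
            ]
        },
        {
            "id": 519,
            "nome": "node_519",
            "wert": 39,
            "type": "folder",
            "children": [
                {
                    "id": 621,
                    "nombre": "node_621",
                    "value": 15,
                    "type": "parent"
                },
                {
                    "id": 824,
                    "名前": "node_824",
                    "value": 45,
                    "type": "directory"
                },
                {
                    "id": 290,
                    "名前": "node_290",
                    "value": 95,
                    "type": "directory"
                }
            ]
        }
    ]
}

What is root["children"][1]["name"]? "node_203"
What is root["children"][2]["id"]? 519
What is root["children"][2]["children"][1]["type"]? "directory"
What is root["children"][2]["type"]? "folder"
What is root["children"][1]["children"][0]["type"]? "entry"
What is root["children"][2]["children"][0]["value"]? 15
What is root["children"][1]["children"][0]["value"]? 38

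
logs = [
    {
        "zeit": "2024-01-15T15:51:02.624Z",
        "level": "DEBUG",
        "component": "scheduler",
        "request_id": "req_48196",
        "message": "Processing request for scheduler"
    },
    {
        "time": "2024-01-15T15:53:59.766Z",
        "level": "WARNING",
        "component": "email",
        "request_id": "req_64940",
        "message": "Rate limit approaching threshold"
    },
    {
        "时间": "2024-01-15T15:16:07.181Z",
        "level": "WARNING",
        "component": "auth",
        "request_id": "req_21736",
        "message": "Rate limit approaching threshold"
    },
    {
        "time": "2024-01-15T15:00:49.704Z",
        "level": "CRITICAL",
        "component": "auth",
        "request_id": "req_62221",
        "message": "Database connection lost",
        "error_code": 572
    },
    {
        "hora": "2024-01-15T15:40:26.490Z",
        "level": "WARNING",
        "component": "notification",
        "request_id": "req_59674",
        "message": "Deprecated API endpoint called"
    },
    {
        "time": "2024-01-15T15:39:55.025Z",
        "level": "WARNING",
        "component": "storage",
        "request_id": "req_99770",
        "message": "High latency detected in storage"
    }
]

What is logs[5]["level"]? "WARNING"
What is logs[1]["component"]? "email"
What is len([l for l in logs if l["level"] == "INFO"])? 0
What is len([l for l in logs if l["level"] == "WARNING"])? 4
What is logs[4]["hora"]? "2024-01-15T15:40:26.490Z"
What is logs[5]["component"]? "storage"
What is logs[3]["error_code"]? 572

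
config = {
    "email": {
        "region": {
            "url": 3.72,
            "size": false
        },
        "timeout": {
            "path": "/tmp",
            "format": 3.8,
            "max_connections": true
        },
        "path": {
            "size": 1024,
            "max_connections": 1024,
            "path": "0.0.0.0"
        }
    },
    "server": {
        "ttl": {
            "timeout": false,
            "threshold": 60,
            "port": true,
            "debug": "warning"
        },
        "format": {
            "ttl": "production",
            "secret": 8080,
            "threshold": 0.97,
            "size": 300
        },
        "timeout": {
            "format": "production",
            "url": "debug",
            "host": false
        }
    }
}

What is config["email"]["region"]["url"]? 3.72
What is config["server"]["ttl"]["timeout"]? False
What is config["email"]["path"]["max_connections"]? 1024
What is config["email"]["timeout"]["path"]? "/tmp"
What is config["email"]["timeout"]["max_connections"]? True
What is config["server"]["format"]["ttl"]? "production"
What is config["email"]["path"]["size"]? 1024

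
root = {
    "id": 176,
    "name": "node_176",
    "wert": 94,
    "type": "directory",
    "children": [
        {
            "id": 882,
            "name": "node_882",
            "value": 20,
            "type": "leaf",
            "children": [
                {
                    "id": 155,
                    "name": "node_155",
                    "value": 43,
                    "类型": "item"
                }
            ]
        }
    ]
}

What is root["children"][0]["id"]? 882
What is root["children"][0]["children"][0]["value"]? 43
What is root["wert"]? 94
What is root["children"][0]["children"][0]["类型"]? "item"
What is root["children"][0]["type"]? "leaf"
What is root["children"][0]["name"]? "node_882"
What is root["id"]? 176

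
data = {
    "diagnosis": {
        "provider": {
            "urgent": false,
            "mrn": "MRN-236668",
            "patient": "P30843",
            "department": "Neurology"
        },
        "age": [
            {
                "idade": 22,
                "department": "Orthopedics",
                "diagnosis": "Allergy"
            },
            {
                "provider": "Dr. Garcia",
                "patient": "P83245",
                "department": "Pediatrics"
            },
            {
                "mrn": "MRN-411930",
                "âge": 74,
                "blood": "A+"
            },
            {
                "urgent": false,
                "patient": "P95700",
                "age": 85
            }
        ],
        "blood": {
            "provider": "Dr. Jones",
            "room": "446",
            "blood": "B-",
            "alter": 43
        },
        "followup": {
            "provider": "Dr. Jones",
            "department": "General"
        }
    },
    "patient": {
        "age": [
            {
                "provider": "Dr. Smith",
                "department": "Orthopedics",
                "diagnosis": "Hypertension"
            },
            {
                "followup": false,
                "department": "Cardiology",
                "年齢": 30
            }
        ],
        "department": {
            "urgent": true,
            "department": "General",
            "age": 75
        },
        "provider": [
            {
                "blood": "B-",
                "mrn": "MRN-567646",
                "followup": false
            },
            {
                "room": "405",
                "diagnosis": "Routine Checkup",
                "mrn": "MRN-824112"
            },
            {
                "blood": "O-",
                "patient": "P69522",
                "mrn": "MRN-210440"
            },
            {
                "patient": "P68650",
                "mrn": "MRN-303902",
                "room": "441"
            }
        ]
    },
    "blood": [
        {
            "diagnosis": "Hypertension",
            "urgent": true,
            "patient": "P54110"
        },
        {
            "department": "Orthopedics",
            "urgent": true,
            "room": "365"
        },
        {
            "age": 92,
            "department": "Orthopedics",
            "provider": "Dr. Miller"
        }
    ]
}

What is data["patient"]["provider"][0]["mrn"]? "MRN-567646"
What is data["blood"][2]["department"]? "Orthopedics"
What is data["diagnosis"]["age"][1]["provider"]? "Dr. Garcia"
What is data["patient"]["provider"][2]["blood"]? "O-"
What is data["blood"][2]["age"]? 92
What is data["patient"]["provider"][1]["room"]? "405"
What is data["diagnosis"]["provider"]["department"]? "Neurology"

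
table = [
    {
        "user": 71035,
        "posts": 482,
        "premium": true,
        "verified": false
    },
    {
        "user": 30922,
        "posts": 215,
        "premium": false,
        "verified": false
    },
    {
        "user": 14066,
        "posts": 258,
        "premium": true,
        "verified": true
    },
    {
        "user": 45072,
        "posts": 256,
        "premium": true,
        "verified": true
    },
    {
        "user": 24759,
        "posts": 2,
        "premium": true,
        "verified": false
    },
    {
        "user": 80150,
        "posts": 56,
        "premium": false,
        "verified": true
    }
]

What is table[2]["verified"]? True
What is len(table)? 6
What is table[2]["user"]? 14066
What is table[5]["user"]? 80150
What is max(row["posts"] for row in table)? 482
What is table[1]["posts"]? 215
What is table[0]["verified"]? False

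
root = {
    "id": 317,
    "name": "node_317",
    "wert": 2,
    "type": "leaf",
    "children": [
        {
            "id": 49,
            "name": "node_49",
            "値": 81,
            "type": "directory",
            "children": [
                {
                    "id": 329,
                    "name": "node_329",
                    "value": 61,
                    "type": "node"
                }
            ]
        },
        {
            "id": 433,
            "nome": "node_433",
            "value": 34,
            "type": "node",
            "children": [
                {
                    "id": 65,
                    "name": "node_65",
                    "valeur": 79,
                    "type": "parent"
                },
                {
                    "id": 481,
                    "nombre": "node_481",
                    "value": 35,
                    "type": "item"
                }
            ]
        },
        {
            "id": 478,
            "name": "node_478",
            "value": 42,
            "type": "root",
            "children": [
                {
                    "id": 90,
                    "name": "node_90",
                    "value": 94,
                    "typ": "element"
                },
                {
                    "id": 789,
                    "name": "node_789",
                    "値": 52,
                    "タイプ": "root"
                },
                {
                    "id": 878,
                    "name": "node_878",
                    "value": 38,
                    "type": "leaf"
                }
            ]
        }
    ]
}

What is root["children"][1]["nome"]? "node_433"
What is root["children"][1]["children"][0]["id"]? 65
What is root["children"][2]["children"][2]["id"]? 878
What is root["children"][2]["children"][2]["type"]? "leaf"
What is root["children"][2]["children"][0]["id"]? 90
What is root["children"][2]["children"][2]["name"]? "node_878"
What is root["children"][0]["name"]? "node_49"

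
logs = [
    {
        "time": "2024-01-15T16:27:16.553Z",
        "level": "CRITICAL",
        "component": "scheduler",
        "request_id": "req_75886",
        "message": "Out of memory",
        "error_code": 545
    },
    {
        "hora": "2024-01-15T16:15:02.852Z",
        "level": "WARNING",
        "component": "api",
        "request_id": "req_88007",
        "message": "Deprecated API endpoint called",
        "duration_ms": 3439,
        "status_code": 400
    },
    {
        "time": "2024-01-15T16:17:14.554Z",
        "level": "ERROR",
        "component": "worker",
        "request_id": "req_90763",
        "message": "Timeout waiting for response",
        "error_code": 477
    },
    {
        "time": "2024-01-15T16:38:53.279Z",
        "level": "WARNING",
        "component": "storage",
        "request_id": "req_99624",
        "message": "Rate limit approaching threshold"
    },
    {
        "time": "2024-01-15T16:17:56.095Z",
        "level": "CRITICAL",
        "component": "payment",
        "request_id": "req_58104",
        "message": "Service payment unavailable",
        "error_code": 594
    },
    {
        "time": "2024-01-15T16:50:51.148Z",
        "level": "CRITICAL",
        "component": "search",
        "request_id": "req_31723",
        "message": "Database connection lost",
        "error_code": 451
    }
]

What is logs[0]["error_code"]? 545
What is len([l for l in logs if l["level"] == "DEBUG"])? 0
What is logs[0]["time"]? "2024-01-15T16:27:16.553Z"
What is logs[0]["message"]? "Out of memory"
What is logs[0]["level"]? "CRITICAL"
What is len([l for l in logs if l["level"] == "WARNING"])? 2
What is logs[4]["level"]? "CRITICAL"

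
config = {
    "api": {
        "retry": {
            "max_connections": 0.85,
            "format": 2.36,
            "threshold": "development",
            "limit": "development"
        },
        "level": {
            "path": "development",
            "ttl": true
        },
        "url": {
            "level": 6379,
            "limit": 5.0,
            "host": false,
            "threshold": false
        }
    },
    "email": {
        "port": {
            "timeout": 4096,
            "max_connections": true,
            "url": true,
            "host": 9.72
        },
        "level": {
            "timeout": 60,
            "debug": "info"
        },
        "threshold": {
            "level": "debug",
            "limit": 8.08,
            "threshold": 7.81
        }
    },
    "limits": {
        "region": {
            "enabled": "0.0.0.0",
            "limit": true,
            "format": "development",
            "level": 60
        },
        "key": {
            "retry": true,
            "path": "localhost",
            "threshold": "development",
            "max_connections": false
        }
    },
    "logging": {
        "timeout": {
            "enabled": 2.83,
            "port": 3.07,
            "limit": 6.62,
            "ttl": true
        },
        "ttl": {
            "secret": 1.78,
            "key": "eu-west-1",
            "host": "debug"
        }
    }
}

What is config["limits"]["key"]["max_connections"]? False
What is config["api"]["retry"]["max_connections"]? 0.85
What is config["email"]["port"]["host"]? 9.72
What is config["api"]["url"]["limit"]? 5.0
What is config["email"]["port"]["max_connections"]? True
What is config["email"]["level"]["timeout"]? 60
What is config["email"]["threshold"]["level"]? "debug"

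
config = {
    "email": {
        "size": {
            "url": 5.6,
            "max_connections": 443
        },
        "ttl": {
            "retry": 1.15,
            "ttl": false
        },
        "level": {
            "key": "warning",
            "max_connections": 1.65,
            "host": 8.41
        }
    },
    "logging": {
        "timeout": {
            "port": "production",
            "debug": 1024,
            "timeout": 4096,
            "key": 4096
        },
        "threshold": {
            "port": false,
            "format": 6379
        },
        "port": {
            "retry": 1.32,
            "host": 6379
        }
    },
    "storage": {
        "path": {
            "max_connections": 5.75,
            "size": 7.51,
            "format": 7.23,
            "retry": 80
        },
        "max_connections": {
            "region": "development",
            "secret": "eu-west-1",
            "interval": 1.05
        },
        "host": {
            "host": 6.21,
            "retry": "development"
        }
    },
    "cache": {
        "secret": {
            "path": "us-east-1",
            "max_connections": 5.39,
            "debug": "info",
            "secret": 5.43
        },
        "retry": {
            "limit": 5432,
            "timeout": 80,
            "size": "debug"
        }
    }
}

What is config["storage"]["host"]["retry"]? "development"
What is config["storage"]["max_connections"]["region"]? "development"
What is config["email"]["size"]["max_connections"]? 443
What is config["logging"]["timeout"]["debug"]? 1024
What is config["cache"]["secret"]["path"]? "us-east-1"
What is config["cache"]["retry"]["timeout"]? 80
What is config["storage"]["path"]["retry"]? 80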